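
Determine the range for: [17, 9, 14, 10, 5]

12

Step 1: Identify the maximum value: max = 17
Step 2: Identify the minimum value: min = 5
Step 3: Range = max - min = 17 - 5 = 12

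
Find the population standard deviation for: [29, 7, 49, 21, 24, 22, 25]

11.597

Step 1: Compute the mean: 25.2857
Step 2: Sum of squared deviations from the mean: 941.4286
Step 3: Population variance = 941.4286 / 7 = 134.4898
Step 4: Standard deviation = sqrt(134.4898) = 11.597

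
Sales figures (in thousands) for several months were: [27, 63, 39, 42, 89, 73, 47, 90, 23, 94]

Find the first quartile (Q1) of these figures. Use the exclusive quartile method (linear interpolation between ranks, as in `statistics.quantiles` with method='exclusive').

36

Step 1: Sort the data: [23, 27, 39, 42, 47, 63, 73, 89, 90, 94]
Step 2: n = 10
Step 3: Using the exclusive quartile method:
  Q1 = 36
  Q2 (median) = 55
  Q3 = 89.25
  IQR = Q3 - Q1 = 89.25 - 36 = 53.25
Step 4: Q1 = 36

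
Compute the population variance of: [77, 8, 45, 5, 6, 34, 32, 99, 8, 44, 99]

1170.4298

Step 1: Compute the mean: (77 + 8 + 45 + 5 + 6 + 34 + 32 + 99 + 8 + 44 + 99) / 11 = 41.5455
Step 2: Compute squared deviations from the mean:
  (77 - 41.5455)^2 = 1257.0248
  (8 - 41.5455)^2 = 1125.2975
  (45 - 41.5455)^2 = 11.9339
  (5 - 41.5455)^2 = 1335.5702
  (6 - 41.5455)^2 = 1263.4793
  (34 - 41.5455)^2 = 56.9339
  (32 - 41.5455)^2 = 91.1157
  (99 - 41.5455)^2 = 3301.0248
  (8 - 41.5455)^2 = 1125.2975
  (44 - 41.5455)^2 = 6.0248
  (99 - 41.5455)^2 = 3301.0248
Step 3: Sum of squared deviations = 12874.7273
Step 4: Population variance = 12874.7273 / 11 = 1170.4298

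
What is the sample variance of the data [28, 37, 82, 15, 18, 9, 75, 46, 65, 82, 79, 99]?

966.9924

Step 1: Compute the mean: (28 + 37 + 82 + 15 + 18 + 9 + 75 + 46 + 65 + 82 + 79 + 99) / 12 = 52.9167
Step 2: Compute squared deviations from the mean:
  (28 - 52.9167)^2 = 620.8403
  (37 - 52.9167)^2 = 253.3403
  (82 - 52.9167)^2 = 845.8403
  (15 - 52.9167)^2 = 1437.6736
  (18 - 52.9167)^2 = 1219.1736
  (9 - 52.9167)^2 = 1928.6736
  (75 - 52.9167)^2 = 487.6736
  (46 - 52.9167)^2 = 47.8403
  (65 - 52.9167)^2 = 146.0069
  (82 - 52.9167)^2 = 845.8403
  (79 - 52.9167)^2 = 680.3403
  (99 - 52.9167)^2 = 2123.6736
Step 3: Sum of squared deviations = 10636.9167
Step 4: Sample variance = 10636.9167 / 11 = 966.9924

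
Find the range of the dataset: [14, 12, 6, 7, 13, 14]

8

Step 1: Identify the maximum value: max = 14
Step 2: Identify the minimum value: min = 6
Step 3: Range = max - min = 14 - 6 = 8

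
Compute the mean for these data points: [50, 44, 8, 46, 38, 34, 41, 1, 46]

34.2222

Step 1: Sum all values: 50 + 44 + 8 + 46 + 38 + 34 + 41 + 1 + 46 = 308
Step 2: Count the number of values: n = 9
Step 3: Mean = sum / n = 308 / 9 = 34.2222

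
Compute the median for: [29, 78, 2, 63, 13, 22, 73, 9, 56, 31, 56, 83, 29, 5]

30

Step 1: Sort the data in ascending order: [2, 5, 9, 13, 22, 29, 29, 31, 56, 56, 63, 73, 78, 83]
Step 2: The number of values is n = 14.
Step 3: Since n is even, the median is the average of positions 7 and 8:
  Median = (29 + 31) / 2 = 30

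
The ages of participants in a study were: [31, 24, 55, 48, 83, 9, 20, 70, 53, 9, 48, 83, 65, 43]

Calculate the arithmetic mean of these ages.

45.7857

Step 1: Sum all values: 31 + 24 + 55 + 48 + 83 + 9 + 20 + 70 + 53 + 9 + 48 + 83 + 65 + 43 = 641
Step 2: Count the number of values: n = 14
Step 3: Mean = sum / n = 641 / 14 = 45.7857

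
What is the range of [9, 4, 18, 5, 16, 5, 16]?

14

Step 1: Identify the maximum value: max = 18
Step 2: Identify the minimum value: min = 4
Step 3: Range = max - min = 18 - 4 = 14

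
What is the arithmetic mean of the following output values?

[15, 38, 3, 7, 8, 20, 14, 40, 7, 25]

17.7

Step 1: Sum all values: 15 + 38 + 3 + 7 + 8 + 20 + 14 + 40 + 7 + 25 = 177
Step 2: Count the number of values: n = 10
Step 3: Mean = sum / n = 177 / 10 = 17.7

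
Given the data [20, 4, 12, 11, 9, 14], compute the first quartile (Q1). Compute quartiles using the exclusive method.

7.75

Step 1: Sort the data: [4, 9, 11, 12, 14, 20]
Step 2: n = 6
Step 3: Using the exclusive quartile method:
  Q1 = 7.75
  Q2 (median) = 11.5
  Q3 = 15.5
  IQR = Q3 - Q1 = 15.5 - 7.75 = 7.75
Step 4: Q1 = 7.75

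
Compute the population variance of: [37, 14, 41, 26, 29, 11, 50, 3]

228.4844

Step 1: Compute the mean: (37 + 14 + 41 + 26 + 29 + 11 + 50 + 3) / 8 = 26.375
Step 2: Compute squared deviations from the mean:
  (37 - 26.375)^2 = 112.8906
  (14 - 26.375)^2 = 153.1406
  (41 - 26.375)^2 = 213.8906
  (26 - 26.375)^2 = 0.1406
  (29 - 26.375)^2 = 6.8906
  (11 - 26.375)^2 = 236.3906
  (50 - 26.375)^2 = 558.1406
  (3 - 26.375)^2 = 546.3906
Step 3: Sum of squared deviations = 1827.875
Step 4: Population variance = 1827.875 / 8 = 228.4844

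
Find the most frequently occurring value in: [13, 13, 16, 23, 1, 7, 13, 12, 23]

13

Step 1: Count the frequency of each value:
  1: appears 1 time(s)
  7: appears 1 time(s)
  12: appears 1 time(s)
  13: appears 3 time(s)
  16: appears 1 time(s)
  23: appears 2 time(s)
Step 2: The value 13 appears most frequently (3 times).
Step 3: Mode = 13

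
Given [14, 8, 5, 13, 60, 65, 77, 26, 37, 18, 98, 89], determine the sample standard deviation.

33.6114

Step 1: Compute the mean: 42.5
Step 2: Sum of squared deviations from the mean: 12427
Step 3: Sample variance = 12427 / 11 = 1129.7273
Step 4: Standard deviation = sqrt(1129.7273) = 33.6114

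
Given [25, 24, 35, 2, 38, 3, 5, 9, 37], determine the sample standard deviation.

15.1557

Step 1: Compute the mean: 19.7778
Step 2: Sum of squared deviations from the mean: 1837.5556
Step 3: Sample variance = 1837.5556 / 8 = 229.6944
Step 4: Standard deviation = sqrt(229.6944) = 15.1557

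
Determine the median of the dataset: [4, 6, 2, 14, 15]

6

Step 1: Sort the data in ascending order: [2, 4, 6, 14, 15]
Step 2: The number of values is n = 5.
Step 3: Since n is odd, the median is the middle value at position 3: 6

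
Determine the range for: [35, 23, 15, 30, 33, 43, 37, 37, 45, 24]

30

Step 1: Identify the maximum value: max = 45
Step 2: Identify the minimum value: min = 15
Step 3: Range = max - min = 45 - 15 = 30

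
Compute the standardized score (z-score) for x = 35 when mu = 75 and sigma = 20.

-2

Step 1: Recall the z-score formula: z = (x - mu) / sigma
Step 2: Substitute values: z = (35 - 75) / 20
Step 3: z = -40 / 20 = -2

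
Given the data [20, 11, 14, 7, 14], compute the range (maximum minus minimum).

13

Step 1: Identify the maximum value: max = 20
Step 2: Identify the minimum value: min = 7
Step 3: Range = max - min = 20 - 7 = 13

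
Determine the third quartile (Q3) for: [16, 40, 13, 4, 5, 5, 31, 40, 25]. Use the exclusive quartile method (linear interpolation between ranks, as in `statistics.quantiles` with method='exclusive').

35.5

Step 1: Sort the data: [4, 5, 5, 13, 16, 25, 31, 40, 40]
Step 2: n = 9
Step 3: Using the exclusive quartile method:
  Q1 = 5
  Q2 (median) = 16
  Q3 = 35.5
  IQR = Q3 - Q1 = 35.5 - 5 = 30.5
Step 4: Q3 = 35.5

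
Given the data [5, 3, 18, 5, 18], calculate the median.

5

Step 1: Sort the data in ascending order: [3, 5, 5, 18, 18]
Step 2: The number of values is n = 5.
Step 3: Since n is odd, the median is the middle value at position 3: 5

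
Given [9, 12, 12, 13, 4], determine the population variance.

10.8

Step 1: Compute the mean: (9 + 12 + 12 + 13 + 4) / 5 = 10
Step 2: Compute squared deviations from the mean:
  (9 - 10)^2 = 1
  (12 - 10)^2 = 4
  (12 - 10)^2 = 4
  (13 - 10)^2 = 9
  (4 - 10)^2 = 36
Step 3: Sum of squared deviations = 54
Step 4: Population variance = 54 / 5 = 10.8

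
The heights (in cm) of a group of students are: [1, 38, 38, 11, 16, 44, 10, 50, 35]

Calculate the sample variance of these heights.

308.25

Step 1: Compute the mean: (1 + 38 + 38 + 11 + 16 + 44 + 10 + 50 + 35) / 9 = 27
Step 2: Compute squared deviations from the mean:
  (1 - 27)^2 = 676
  (38 - 27)^2 = 121
  (38 - 27)^2 = 121
  (11 - 27)^2 = 256
  (16 - 27)^2 = 121
  (44 - 27)^2 = 289
  (10 - 27)^2 = 289
  (50 - 27)^2 = 529
  (35 - 27)^2 = 64
Step 3: Sum of squared deviations = 2466
Step 4: Sample variance = 2466 / 8 = 308.25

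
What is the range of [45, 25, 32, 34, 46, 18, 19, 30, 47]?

29

Step 1: Identify the maximum value: max = 47
Step 2: Identify the minimum value: min = 18
Step 3: Range = max - min = 47 - 18 = 29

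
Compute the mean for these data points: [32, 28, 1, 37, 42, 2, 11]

21.8571

Step 1: Sum all values: 32 + 28 + 1 + 37 + 42 + 2 + 11 = 153
Step 2: Count the number of values: n = 7
Step 3: Mean = sum / n = 153 / 7 = 21.8571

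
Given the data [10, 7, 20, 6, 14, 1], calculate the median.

8.5

Step 1: Sort the data in ascending order: [1, 6, 7, 10, 14, 20]
Step 2: The number of values is n = 6.
Step 3: Since n is even, the median is the average of positions 3 and 4:
  Median = (7 + 10) / 2 = 8.5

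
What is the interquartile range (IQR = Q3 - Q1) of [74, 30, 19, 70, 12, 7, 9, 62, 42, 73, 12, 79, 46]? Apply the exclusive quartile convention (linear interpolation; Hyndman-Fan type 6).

59.5

Step 1: Sort the data: [7, 9, 12, 12, 19, 30, 42, 46, 62, 70, 73, 74, 79]
Step 2: n = 13
Step 3: Using the exclusive quartile method:
  Q1 = 12
  Q2 (median) = 42
  Q3 = 71.5
  IQR = Q3 - Q1 = 71.5 - 12 = 59.5
Step 4: IQR = 59.5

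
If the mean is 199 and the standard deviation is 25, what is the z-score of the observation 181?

-0.72

Step 1: Recall the z-score formula: z = (x - mu) / sigma
Step 2: Substitute values: z = (181 - 199) / 25
Step 3: z = -18 / 25 = -0.72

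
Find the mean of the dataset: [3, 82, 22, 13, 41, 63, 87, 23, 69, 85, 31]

47.1818

Step 1: Sum all values: 3 + 82 + 22 + 13 + 41 + 63 + 87 + 23 + 69 + 85 + 31 = 519
Step 2: Count the number of values: n = 11
Step 3: Mean = sum / n = 519 / 11 = 47.1818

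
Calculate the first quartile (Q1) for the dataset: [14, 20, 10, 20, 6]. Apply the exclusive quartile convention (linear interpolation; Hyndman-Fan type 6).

8

Step 1: Sort the data: [6, 10, 14, 20, 20]
Step 2: n = 5
Step 3: Using the exclusive quartile method:
  Q1 = 8
  Q2 (median) = 14
  Q3 = 20
  IQR = Q3 - Q1 = 20 - 8 = 12
Step 4: Q1 = 8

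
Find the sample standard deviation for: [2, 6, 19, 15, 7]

6.9785

Step 1: Compute the mean: 9.8
Step 2: Sum of squared deviations from the mean: 194.8
Step 3: Sample variance = 194.8 / 4 = 48.7
Step 4: Standard deviation = sqrt(48.7) = 6.9785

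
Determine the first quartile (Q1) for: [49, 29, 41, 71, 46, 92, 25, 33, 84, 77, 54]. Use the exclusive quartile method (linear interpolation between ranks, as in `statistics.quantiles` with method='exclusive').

33

Step 1: Sort the data: [25, 29, 33, 41, 46, 49, 54, 71, 77, 84, 92]
Step 2: n = 11
Step 3: Using the exclusive quartile method:
  Q1 = 33
  Q2 (median) = 49
  Q3 = 77
  IQR = Q3 - Q1 = 77 - 33 = 44
Step 4: Q1 = 33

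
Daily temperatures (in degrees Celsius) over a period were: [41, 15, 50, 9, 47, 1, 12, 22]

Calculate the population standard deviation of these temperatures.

17.5851

Step 1: Compute the mean: 24.625
Step 2: Sum of squared deviations from the mean: 2473.875
Step 3: Population variance = 2473.875 / 8 = 309.2344
Step 4: Standard deviation = sqrt(309.2344) = 17.5851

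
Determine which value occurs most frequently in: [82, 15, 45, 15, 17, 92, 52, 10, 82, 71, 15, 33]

15

Step 1: Count the frequency of each value:
  10: appears 1 time(s)
  15: appears 3 time(s)
  17: appears 1 time(s)
  33: appears 1 time(s)
  45: appears 1 time(s)
  52: appears 1 time(s)
  71: appears 1 time(s)
  82: appears 2 time(s)
  92: appears 1 time(s)
Step 2: The value 15 appears most frequently (3 times).
Step 3: Mode = 15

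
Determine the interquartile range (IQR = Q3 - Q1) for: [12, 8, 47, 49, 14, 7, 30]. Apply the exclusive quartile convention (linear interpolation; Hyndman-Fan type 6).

39

Step 1: Sort the data: [7, 8, 12, 14, 30, 47, 49]
Step 2: n = 7
Step 3: Using the exclusive quartile method:
  Q1 = 8
  Q2 (median) = 14
  Q3 = 47
  IQR = Q3 - Q1 = 47 - 8 = 39
Step 4: IQR = 39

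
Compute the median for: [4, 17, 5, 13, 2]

5

Step 1: Sort the data in ascending order: [2, 4, 5, 13, 17]
Step 2: The number of values is n = 5.
Step 3: Since n is odd, the median is the middle value at position 3: 5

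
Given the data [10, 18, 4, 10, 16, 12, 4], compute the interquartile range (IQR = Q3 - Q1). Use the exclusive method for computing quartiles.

12

Step 1: Sort the data: [4, 4, 10, 10, 12, 16, 18]
Step 2: n = 7
Step 3: Using the exclusive quartile method:
  Q1 = 4
  Q2 (median) = 10
  Q3 = 16
  IQR = Q3 - Q1 = 16 - 4 = 12
Step 4: IQR = 12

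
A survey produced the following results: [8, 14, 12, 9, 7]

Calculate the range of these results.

7

Step 1: Identify the maximum value: max = 14
Step 2: Identify the minimum value: min = 7
Step 3: Range = max - min = 14 - 7 = 7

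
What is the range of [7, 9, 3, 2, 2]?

7

Step 1: Identify the maximum value: max = 9
Step 2: Identify the minimum value: min = 2
Step 3: Range = max - min = 9 - 2 = 7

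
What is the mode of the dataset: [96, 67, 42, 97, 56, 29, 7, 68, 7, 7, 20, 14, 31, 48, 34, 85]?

7

Step 1: Count the frequency of each value:
  7: appears 3 time(s)
  14: appears 1 time(s)
  20: appears 1 time(s)
  29: appears 1 time(s)
  31: appears 1 time(s)
  34: appears 1 time(s)
  42: appears 1 time(s)
  48: appears 1 time(s)
  56: appears 1 time(s)
  67: appears 1 time(s)
  68: appears 1 time(s)
  85: appears 1 time(s)
  96: appears 1 time(s)
  97: appears 1 time(s)
Step 2: The value 7 appears most frequently (3 times).
Step 3: Mode = 7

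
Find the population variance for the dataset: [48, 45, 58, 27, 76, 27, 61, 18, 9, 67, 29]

429.6529

Step 1: Compute the mean: (48 + 45 + 58 + 27 + 76 + 27 + 61 + 18 + 9 + 67 + 29) / 11 = 42.2727
Step 2: Compute squared deviations from the mean:
  (48 - 42.2727)^2 = 32.8017
  (45 - 42.2727)^2 = 7.438
  (58 - 42.2727)^2 = 247.3471
  (27 - 42.2727)^2 = 233.2562
  (76 - 42.2727)^2 = 1137.5289
  (27 - 42.2727)^2 = 233.2562
  (61 - 42.2727)^2 = 350.7107
  (18 - 42.2727)^2 = 589.1653
  (9 - 42.2727)^2 = 1107.0744
  (67 - 42.2727)^2 = 611.438
  (29 - 42.2727)^2 = 176.1653
Step 3: Sum of squared deviations = 4726.1818
Step 4: Population variance = 4726.1818 / 11 = 429.6529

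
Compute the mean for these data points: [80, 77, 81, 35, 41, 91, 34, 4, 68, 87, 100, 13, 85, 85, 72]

63.5333

Step 1: Sum all values: 80 + 77 + 81 + 35 + 41 + 91 + 34 + 4 + 68 + 87 + 100 + 13 + 85 + 85 + 72 = 953
Step 2: Count the number of values: n = 15
Step 3: Mean = sum / n = 953 / 15 = 63.5333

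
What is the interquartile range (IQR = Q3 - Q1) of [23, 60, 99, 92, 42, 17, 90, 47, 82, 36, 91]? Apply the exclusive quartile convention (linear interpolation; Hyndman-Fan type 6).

55

Step 1: Sort the data: [17, 23, 36, 42, 47, 60, 82, 90, 91, 92, 99]
Step 2: n = 11
Step 3: Using the exclusive quartile method:
  Q1 = 36
  Q2 (median) = 60
  Q3 = 91
  IQR = Q3 - Q1 = 91 - 36 = 55
Step 4: IQR = 55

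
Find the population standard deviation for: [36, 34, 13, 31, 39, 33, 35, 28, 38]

7.4004

Step 1: Compute the mean: 31.8889
Step 2: Sum of squared deviations from the mean: 492.8889
Step 3: Population variance = 492.8889 / 9 = 54.7654
Step 4: Standard deviation = sqrt(54.7654) = 7.4004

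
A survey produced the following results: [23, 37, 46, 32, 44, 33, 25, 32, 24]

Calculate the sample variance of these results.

69.1111

Step 1: Compute the mean: (23 + 37 + 46 + 32 + 44 + 33 + 25 + 32 + 24) / 9 = 32.8889
Step 2: Compute squared deviations from the mean:
  (23 - 32.8889)^2 = 97.7901
  (37 - 32.8889)^2 = 16.9012
  (46 - 32.8889)^2 = 171.9012
  (32 - 32.8889)^2 = 0.7901
  (44 - 32.8889)^2 = 123.4568
  (33 - 32.8889)^2 = 0.0123
  (25 - 32.8889)^2 = 62.2346
  (32 - 32.8889)^2 = 0.7901
  (24 - 32.8889)^2 = 79.0123
Step 3: Sum of squared deviations = 552.8889
Step 4: Sample variance = 552.8889 / 8 = 69.1111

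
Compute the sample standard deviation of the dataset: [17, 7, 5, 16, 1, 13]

6.4627

Step 1: Compute the mean: 9.8333
Step 2: Sum of squared deviations from the mean: 208.8333
Step 3: Sample variance = 208.8333 / 5 = 41.7667
Step 4: Standard deviation = sqrt(41.7667) = 6.4627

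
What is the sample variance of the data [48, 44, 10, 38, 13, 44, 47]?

265.4762

Step 1: Compute the mean: (48 + 44 + 10 + 38 + 13 + 44 + 47) / 7 = 34.8571
Step 2: Compute squared deviations from the mean:
  (48 - 34.8571)^2 = 172.7347
  (44 - 34.8571)^2 = 83.5918
  (10 - 34.8571)^2 = 617.8776
  (38 - 34.8571)^2 = 9.8776
  (13 - 34.8571)^2 = 477.7347
  (44 - 34.8571)^2 = 83.5918
  (47 - 34.8571)^2 = 147.449
Step 3: Sum of squared deviations = 1592.8571
Step 4: Sample variance = 1592.8571 / 6 = 265.4762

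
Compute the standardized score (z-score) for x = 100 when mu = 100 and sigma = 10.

0

Step 1: Recall the z-score formula: z = (x - mu) / sigma
Step 2: Substitute values: z = (100 - 100) / 10
Step 3: z = 0 / 10 = 0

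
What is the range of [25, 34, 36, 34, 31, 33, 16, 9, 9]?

27

Step 1: Identify the maximum value: max = 36
Step 2: Identify the minimum value: min = 9
Step 3: Range = max - min = 36 - 9 = 27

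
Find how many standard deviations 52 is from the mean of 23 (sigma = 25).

1.16

Step 1: Recall the z-score formula: z = (x - mu) / sigma
Step 2: Substitute values: z = (52 - 23) / 25
Step 3: z = 29 / 25 = 1.16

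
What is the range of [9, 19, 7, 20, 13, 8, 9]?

13

Step 1: Identify the maximum value: max = 20
Step 2: Identify the minimum value: min = 7
Step 3: Range = max - min = 20 - 7 = 13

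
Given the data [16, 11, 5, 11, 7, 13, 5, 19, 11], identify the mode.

11

Step 1: Count the frequency of each value:
  5: appears 2 time(s)
  7: appears 1 time(s)
  11: appears 3 time(s)
  13: appears 1 time(s)
  16: appears 1 time(s)
  19: appears 1 time(s)
Step 2: The value 11 appears most frequently (3 times).
Step 3: Mode = 11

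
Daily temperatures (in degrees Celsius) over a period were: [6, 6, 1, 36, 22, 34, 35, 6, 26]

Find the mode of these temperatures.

6

Step 1: Count the frequency of each value:
  1: appears 1 time(s)
  6: appears 3 time(s)
  22: appears 1 time(s)
  26: appears 1 time(s)
  34: appears 1 time(s)
  35: appears 1 time(s)
  36: appears 1 time(s)
Step 2: The value 6 appears most frequently (3 times).
Step 3: Mode = 6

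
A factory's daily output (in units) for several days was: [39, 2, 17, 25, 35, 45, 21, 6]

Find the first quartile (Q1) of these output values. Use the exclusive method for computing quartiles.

8.75

Step 1: Sort the data: [2, 6, 17, 21, 25, 35, 39, 45]
Step 2: n = 8
Step 3: Using the exclusive quartile method:
  Q1 = 8.75
  Q2 (median) = 23
  Q3 = 38
  IQR = Q3 - Q1 = 38 - 8.75 = 29.25
Step 4: Q1 = 8.75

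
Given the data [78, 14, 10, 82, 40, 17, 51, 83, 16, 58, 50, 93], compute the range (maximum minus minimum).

83

Step 1: Identify the maximum value: max = 93
Step 2: Identify the minimum value: min = 10
Step 3: Range = max - min = 93 - 10 = 83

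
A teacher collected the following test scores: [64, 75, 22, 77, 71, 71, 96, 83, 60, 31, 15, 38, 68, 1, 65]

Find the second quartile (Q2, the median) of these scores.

65

Step 1: Sort the data: [1, 15, 22, 31, 38, 60, 64, 65, 68, 71, 71, 75, 77, 83, 96]
Step 2: n = 15
Step 3: Q2 is the median. Since n is odd, it is the middle value at position 8: 65
Step 4: Q2 = 65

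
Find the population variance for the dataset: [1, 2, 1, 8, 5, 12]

16.4722

Step 1: Compute the mean: (1 + 2 + 1 + 8 + 5 + 12) / 6 = 4.8333
Step 2: Compute squared deviations from the mean:
  (1 - 4.8333)^2 = 14.6944
  (2 - 4.8333)^2 = 8.0278
  (1 - 4.8333)^2 = 14.6944
  (8 - 4.8333)^2 = 10.0278
  (5 - 4.8333)^2 = 0.0278
  (12 - 4.8333)^2 = 51.3611
Step 3: Sum of squared deviations = 98.8333
Step 4: Population variance = 98.8333 / 6 = 16.4722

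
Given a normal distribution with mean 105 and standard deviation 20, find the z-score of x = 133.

1.4

Step 1: Recall the z-score formula: z = (x - mu) / sigma
Step 2: Substitute values: z = (133 - 105) / 20
Step 3: z = 28 / 20 = 1.4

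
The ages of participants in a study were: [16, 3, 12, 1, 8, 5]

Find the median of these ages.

6.5

Step 1: Sort the data in ascending order: [1, 3, 5, 8, 12, 16]
Step 2: The number of values is n = 6.
Step 3: Since n is even, the median is the average of positions 3 and 4:
  Median = (5 + 8) / 2 = 6.5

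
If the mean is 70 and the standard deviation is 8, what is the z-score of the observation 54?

-2

Step 1: Recall the z-score formula: z = (x - mu) / sigma
Step 2: Substitute values: z = (54 - 70) / 8
Step 3: z = -16 / 8 = -2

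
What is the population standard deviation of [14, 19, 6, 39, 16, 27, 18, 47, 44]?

13.7041

Step 1: Compute the mean: 25.5556
Step 2: Sum of squared deviations from the mean: 1690.2222
Step 3: Population variance = 1690.2222 / 9 = 187.8025
Step 4: Standard deviation = sqrt(187.8025) = 13.7041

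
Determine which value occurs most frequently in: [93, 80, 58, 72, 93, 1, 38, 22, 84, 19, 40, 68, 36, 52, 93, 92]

93

Step 1: Count the frequency of each value:
  1: appears 1 time(s)
  19: appears 1 time(s)
  22: appears 1 time(s)
  36: appears 1 time(s)
  38: appears 1 time(s)
  40: appears 1 time(s)
  52: appears 1 time(s)
  58: appears 1 time(s)
  68: appears 1 time(s)
  72: appears 1 time(s)
  80: appears 1 time(s)
  84: appears 1 time(s)
  92: appears 1 time(s)
  93: appears 3 time(s)
Step 2: The value 93 appears most frequently (3 times).
Step 3: Mode = 93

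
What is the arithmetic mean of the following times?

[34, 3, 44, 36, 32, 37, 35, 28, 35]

31.5556

Step 1: Sum all values: 34 + 3 + 44 + 36 + 32 + 37 + 35 + 28 + 35 = 284
Step 2: Count the number of values: n = 9
Step 3: Mean = sum / n = 284 / 9 = 31.5556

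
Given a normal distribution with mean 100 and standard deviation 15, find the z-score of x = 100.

0

Step 1: Recall the z-score formula: z = (x - mu) / sigma
Step 2: Substitute values: z = (100 - 100) / 15
Step 3: z = 0 / 15 = 0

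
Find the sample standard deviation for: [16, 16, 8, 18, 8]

4.8166

Step 1: Compute the mean: 13.2
Step 2: Sum of squared deviations from the mean: 92.8
Step 3: Sample variance = 92.8 / 4 = 23.2
Step 4: Standard deviation = sqrt(23.2) = 4.8166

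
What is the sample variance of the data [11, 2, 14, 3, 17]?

44.3

Step 1: Compute the mean: (11 + 2 + 14 + 3 + 17) / 5 = 9.4
Step 2: Compute squared deviations from the mean:
  (11 - 9.4)^2 = 2.56
  (2 - 9.4)^2 = 54.76
  (14 - 9.4)^2 = 21.16
  (3 - 9.4)^2 = 40.96
  (17 - 9.4)^2 = 57.76
Step 3: Sum of squared deviations = 177.2
Step 4: Sample variance = 177.2 / 4 = 44.3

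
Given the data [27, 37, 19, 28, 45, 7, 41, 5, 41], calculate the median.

28

Step 1: Sort the data in ascending order: [5, 7, 19, 27, 28, 37, 41, 41, 45]
Step 2: The number of values is n = 9.
Step 3: Since n is odd, the median is the middle value at position 5: 28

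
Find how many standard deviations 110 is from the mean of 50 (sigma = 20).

3

Step 1: Recall the z-score formula: z = (x - mu) / sigma
Step 2: Substitute values: z = (110 - 50) / 20
Step 3: z = 60 / 20 = 3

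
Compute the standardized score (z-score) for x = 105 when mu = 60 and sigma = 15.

3

Step 1: Recall the z-score formula: z = (x - mu) / sigma
Step 2: Substitute values: z = (105 - 60) / 15
Step 3: z = 45 / 15 = 3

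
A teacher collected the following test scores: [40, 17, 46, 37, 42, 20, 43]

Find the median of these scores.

40

Step 1: Sort the data in ascending order: [17, 20, 37, 40, 42, 43, 46]
Step 2: The number of values is n = 7.
Step 3: Since n is odd, the median is the middle value at position 4: 40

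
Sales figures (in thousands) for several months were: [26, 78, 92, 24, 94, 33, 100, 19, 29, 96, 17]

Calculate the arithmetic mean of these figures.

55.2727

Step 1: Sum all values: 26 + 78 + 92 + 24 + 94 + 33 + 100 + 19 + 29 + 96 + 17 = 608
Step 2: Count the number of values: n = 11
Step 3: Mean = sum / n = 608 / 11 = 55.2727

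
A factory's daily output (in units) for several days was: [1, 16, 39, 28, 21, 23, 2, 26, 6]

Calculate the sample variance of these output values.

166.5

Step 1: Compute the mean: (1 + 16 + 39 + 28 + 21 + 23 + 2 + 26 + 6) / 9 = 18
Step 2: Compute squared deviations from the mean:
  (1 - 18)^2 = 289
  (16 - 18)^2 = 4
  (39 - 18)^2 = 441
  (28 - 18)^2 = 100
  (21 - 18)^2 = 9
  (23 - 18)^2 = 25
  (2 - 18)^2 = 256
  (26 - 18)^2 = 64
  (6 - 18)^2 = 144
Step 3: Sum of squared deviations = 1332
Step 4: Sample variance = 1332 / 8 = 166.5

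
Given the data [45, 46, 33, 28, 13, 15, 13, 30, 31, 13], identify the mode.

13

Step 1: Count the frequency of each value:
  13: appears 3 time(s)
  15: appears 1 time(s)
  28: appears 1 time(s)
  30: appears 1 time(s)
  31: appears 1 time(s)
  33: appears 1 time(s)
  45: appears 1 time(s)
  46: appears 1 time(s)
Step 2: The value 13 appears most frequently (3 times).
Step 3: Mode = 13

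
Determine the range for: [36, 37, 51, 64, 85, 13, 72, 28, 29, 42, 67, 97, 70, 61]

84

Step 1: Identify the maximum value: max = 97
Step 2: Identify the minimum value: min = 13
Step 3: Range = max - min = 97 - 13 = 84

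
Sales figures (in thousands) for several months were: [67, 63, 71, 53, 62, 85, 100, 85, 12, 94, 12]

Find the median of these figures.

67

Step 1: Sort the data in ascending order: [12, 12, 53, 62, 63, 67, 71, 85, 85, 94, 100]
Step 2: The number of values is n = 11.
Step 3: Since n is odd, the median is the middle value at position 6: 67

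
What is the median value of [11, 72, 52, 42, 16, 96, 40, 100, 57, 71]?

54.5

Step 1: Sort the data in ascending order: [11, 16, 40, 42, 52, 57, 71, 72, 96, 100]
Step 2: The number of values is n = 10.
Step 3: Since n is even, the median is the average of positions 5 and 6:
  Median = (52 + 57) / 2 = 54.5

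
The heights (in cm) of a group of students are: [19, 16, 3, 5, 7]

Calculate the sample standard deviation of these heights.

7.0711

Step 1: Compute the mean: 10
Step 2: Sum of squared deviations from the mean: 200
Step 3: Sample variance = 200 / 4 = 50
Step 4: Standard deviation = sqrt(50) = 7.0711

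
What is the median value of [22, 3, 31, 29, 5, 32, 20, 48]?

25.5

Step 1: Sort the data in ascending order: [3, 5, 20, 22, 29, 31, 32, 48]
Step 2: The number of values is n = 8.
Step 3: Since n is even, the median is the average of positions 4 and 5:
  Median = (22 + 29) / 2 = 25.5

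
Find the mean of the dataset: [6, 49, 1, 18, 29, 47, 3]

21.8571

Step 1: Sum all values: 6 + 49 + 1 + 18 + 29 + 47 + 3 = 153
Step 2: Count the number of values: n = 7
Step 3: Mean = sum / n = 153 / 7 = 21.8571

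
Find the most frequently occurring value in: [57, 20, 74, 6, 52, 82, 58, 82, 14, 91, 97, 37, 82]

82

Step 1: Count the frequency of each value:
  6: appears 1 time(s)
  14: appears 1 time(s)
  20: appears 1 time(s)
  37: appears 1 time(s)
  52: appears 1 time(s)
  57: appears 1 time(s)
  58: appears 1 time(s)
  74: appears 1 time(s)
  82: appears 3 time(s)
  91: appears 1 time(s)
  97: appears 1 time(s)
Step 2: The value 82 appears most frequently (3 times).
Step 3: Mode = 82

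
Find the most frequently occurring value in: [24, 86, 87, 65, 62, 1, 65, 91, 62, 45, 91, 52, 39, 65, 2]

65

Step 1: Count the frequency of each value:
  1: appears 1 time(s)
  2: appears 1 time(s)
  24: appears 1 time(s)
  39: appears 1 time(s)
  45: appears 1 time(s)
  52: appears 1 time(s)
  62: appears 2 time(s)
  65: appears 3 time(s)
  86: appears 1 time(s)
  87: appears 1 time(s)
  91: appears 2 time(s)
Step 2: The value 65 appears most frequently (3 times).
Step 3: Mode = 65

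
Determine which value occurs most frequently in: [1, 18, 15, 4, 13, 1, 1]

1

Step 1: Count the frequency of each value:
  1: appears 3 time(s)
  4: appears 1 time(s)
  13: appears 1 time(s)
  15: appears 1 time(s)
  18: appears 1 time(s)
Step 2: The value 1 appears most frequently (3 times).
Step 3: Mode = 1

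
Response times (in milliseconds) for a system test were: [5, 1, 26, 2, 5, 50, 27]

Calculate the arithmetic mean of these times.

16.5714

Step 1: Sum all values: 5 + 1 + 26 + 2 + 5 + 50 + 27 = 116
Step 2: Count the number of values: n = 7
Step 3: Mean = sum / n = 116 / 7 = 16.5714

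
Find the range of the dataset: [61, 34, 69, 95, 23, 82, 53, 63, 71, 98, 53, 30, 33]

75

Step 1: Identify the maximum value: max = 98
Step 2: Identify the minimum value: min = 23
Step 3: Range = max - min = 98 - 23 = 75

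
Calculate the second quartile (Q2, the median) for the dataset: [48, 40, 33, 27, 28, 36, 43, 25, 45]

36

Step 1: Sort the data: [25, 27, 28, 33, 36, 40, 43, 45, 48]
Step 2: n = 9
Step 3: Q2 is the median. Since n is odd, it is the middle value at position 5: 36
Step 4: Q2 = 36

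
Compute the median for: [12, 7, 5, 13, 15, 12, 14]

12

Step 1: Sort the data in ascending order: [5, 7, 12, 12, 13, 14, 15]
Step 2: The number of values is n = 7.
Step 3: Since n is odd, the median is the middle value at position 4: 12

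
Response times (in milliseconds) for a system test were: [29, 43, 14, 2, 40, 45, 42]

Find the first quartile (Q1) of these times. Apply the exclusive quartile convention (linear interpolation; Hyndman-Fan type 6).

14

Step 1: Sort the data: [2, 14, 29, 40, 42, 43, 45]
Step 2: n = 7
Step 3: Using the exclusive quartile method:
  Q1 = 14
  Q2 (median) = 40
  Q3 = 43
  IQR = Q3 - Q1 = 43 - 14 = 29
Step 4: Q1 = 14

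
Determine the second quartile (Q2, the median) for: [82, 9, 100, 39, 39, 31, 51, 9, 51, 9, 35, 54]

39

Step 1: Sort the data: [9, 9, 9, 31, 35, 39, 39, 51, 51, 54, 82, 100]
Step 2: n = 12
Step 3: Q2 is the median. Since n is even, it is the average of the values at positions 6 and 7:
  Q2 = (39 + 39) / 2 = 39
Step 4: Q2 = 39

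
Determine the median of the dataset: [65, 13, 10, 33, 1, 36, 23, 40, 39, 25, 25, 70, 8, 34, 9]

25

Step 1: Sort the data in ascending order: [1, 8, 9, 10, 13, 23, 25, 25, 33, 34, 36, 39, 40, 65, 70]
Step 2: The number of values is n = 15.
Step 3: Since n is odd, the median is the middle value at position 8: 25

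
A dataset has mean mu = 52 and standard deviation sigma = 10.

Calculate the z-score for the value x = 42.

-1

Step 1: Recall the z-score formula: z = (x - mu) / sigma
Step 2: Substitute values: z = (42 - 52) / 10
Step 3: z = -10 / 10 = -1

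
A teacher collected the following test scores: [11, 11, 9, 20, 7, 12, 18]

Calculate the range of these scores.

13

Step 1: Identify the maximum value: max = 20
Step 2: Identify the minimum value: min = 7
Step 3: Range = max - min = 20 - 7 = 13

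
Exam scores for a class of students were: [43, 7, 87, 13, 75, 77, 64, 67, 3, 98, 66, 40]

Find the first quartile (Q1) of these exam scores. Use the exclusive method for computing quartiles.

19.75

Step 1: Sort the data: [3, 7, 13, 40, 43, 64, 66, 67, 75, 77, 87, 98]
Step 2: n = 12
Step 3: Using the exclusive quartile method:
  Q1 = 19.75
  Q2 (median) = 65
  Q3 = 76.5
  IQR = Q3 - Q1 = 76.5 - 19.75 = 56.75
Step 4: Q1 = 19.75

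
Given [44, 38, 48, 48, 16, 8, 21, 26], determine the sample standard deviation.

15.4683

Step 1: Compute the mean: 31.125
Step 2: Sum of squared deviations from the mean: 1674.875
Step 3: Sample variance = 1674.875 / 7 = 239.2679
Step 4: Standard deviation = sqrt(239.2679) = 15.4683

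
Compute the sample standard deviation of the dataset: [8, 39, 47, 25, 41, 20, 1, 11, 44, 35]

16.4617

Step 1: Compute the mean: 27.1
Step 2: Sum of squared deviations from the mean: 2438.9
Step 3: Sample variance = 2438.9 / 9 = 270.9889
Step 4: Standard deviation = sqrt(270.9889) = 16.4617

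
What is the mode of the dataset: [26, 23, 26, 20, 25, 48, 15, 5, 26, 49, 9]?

26

Step 1: Count the frequency of each value:
  5: appears 1 time(s)
  9: appears 1 time(s)
  15: appears 1 time(s)
  20: appears 1 time(s)
  23: appears 1 time(s)
  25: appears 1 time(s)
  26: appears 3 time(s)
  48: appears 1 time(s)
  49: appears 1 time(s)
Step 2: The value 26 appears most frequently (3 times).
Step 3: Mode = 26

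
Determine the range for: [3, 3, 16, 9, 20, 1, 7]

19

Step 1: Identify the maximum value: max = 20
Step 2: Identify the minimum value: min = 1
Step 3: Range = max - min = 20 - 1 = 19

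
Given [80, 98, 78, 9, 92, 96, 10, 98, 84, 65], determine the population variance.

1042.4

Step 1: Compute the mean: (80 + 98 + 78 + 9 + 92 + 96 + 10 + 98 + 84 + 65) / 10 = 71
Step 2: Compute squared deviations from the mean:
  (80 - 71)^2 = 81
  (98 - 71)^2 = 729
  (78 - 71)^2 = 49
  (9 - 71)^2 = 3844
  (92 - 71)^2 = 441
  (96 - 71)^2 = 625
  (10 - 71)^2 = 3721
  (98 - 71)^2 = 729
  (84 - 71)^2 = 169
  (65 - 71)^2 = 36
Step 3: Sum of squared deviations = 10424
Step 4: Population variance = 10424 / 10 = 1042.4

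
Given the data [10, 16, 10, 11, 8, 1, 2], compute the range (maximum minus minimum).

15

Step 1: Identify the maximum value: max = 16
Step 2: Identify the minimum value: min = 1
Step 3: Range = max - min = 16 - 1 = 15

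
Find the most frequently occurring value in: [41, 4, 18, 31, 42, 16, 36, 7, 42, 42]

42

Step 1: Count the frequency of each value:
  4: appears 1 time(s)
  7: appears 1 time(s)
  16: appears 1 time(s)
  18: appears 1 time(s)
  31: appears 1 time(s)
  36: appears 1 time(s)
  41: appears 1 time(s)
  42: appears 3 time(s)
Step 2: The value 42 appears most frequently (3 times).
Step 3: Mode = 42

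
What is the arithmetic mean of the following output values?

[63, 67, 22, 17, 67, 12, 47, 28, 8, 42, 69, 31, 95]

43.6923

Step 1: Sum all values: 63 + 67 + 22 + 17 + 67 + 12 + 47 + 28 + 8 + 42 + 69 + 31 + 95 = 568
Step 2: Count the number of values: n = 13
Step 3: Mean = sum / n = 568 / 13 = 43.6923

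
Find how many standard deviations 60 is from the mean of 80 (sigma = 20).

-1

Step 1: Recall the z-score formula: z = (x - mu) / sigma
Step 2: Substitute values: z = (60 - 80) / 20
Step 3: z = -20 / 20 = -1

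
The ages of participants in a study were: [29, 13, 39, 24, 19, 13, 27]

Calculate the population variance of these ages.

74.8163

Step 1: Compute the mean: (29 + 13 + 39 + 24 + 19 + 13 + 27) / 7 = 23.4286
Step 2: Compute squared deviations from the mean:
  (29 - 23.4286)^2 = 31.0408
  (13 - 23.4286)^2 = 108.7551
  (39 - 23.4286)^2 = 242.4694
  (24 - 23.4286)^2 = 0.3265
  (19 - 23.4286)^2 = 19.6122
  (13 - 23.4286)^2 = 108.7551
  (27 - 23.4286)^2 = 12.7551
Step 3: Sum of squared deviations = 523.7143
Step 4: Population variance = 523.7143 / 7 = 74.8163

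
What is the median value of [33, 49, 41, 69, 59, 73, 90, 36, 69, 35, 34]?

49

Step 1: Sort the data in ascending order: [33, 34, 35, 36, 41, 49, 59, 69, 69, 73, 90]
Step 2: The number of values is n = 11.
Step 3: Since n is odd, the median is the middle value at position 6: 49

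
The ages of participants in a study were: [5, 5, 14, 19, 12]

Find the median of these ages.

12

Step 1: Sort the data in ascending order: [5, 5, 12, 14, 19]
Step 2: The number of values is n = 5.
Step 3: Since n is odd, the median is the middle value at position 3: 12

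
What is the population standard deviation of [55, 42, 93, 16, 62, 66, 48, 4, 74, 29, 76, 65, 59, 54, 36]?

22.7581

Step 1: Compute the mean: 51.9333
Step 2: Sum of squared deviations from the mean: 7768.9333
Step 3: Population variance = 7768.9333 / 15 = 517.9289
Step 4: Standard deviation = sqrt(517.9289) = 22.7581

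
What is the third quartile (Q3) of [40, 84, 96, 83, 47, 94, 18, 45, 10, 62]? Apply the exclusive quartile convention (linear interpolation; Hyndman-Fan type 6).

86.5

Step 1: Sort the data: [10, 18, 40, 45, 47, 62, 83, 84, 94, 96]
Step 2: n = 10
Step 3: Using the exclusive quartile method:
  Q1 = 34.5
  Q2 (median) = 54.5
  Q3 = 86.5
  IQR = Q3 - Q1 = 86.5 - 34.5 = 52
Step 4: Q3 = 86.5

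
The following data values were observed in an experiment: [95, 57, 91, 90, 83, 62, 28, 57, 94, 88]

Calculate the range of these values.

67

Step 1: Identify the maximum value: max = 95
Step 2: Identify the minimum value: min = 28
Step 3: Range = max - min = 95 - 28 = 67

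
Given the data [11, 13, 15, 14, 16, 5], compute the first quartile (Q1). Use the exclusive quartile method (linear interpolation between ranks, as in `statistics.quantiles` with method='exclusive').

9.5

Step 1: Sort the data: [5, 11, 13, 14, 15, 16]
Step 2: n = 6
Step 3: Using the exclusive quartile method:
  Q1 = 9.5
  Q2 (median) = 13.5
  Q3 = 15.25
  IQR = Q3 - Q1 = 15.25 - 9.5 = 5.75
Step 4: Q1 = 9.5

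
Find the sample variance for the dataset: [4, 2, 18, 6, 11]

41.2

Step 1: Compute the mean: (4 + 2 + 18 + 6 + 11) / 5 = 8.2
Step 2: Compute squared deviations from the mean:
  (4 - 8.2)^2 = 17.64
  (2 - 8.2)^2 = 38.44
  (18 - 8.2)^2 = 96.04
  (6 - 8.2)^2 = 4.84
  (11 - 8.2)^2 = 7.84
Step 3: Sum of squared deviations = 164.8
Step 4: Sample variance = 164.8 / 4 = 41.2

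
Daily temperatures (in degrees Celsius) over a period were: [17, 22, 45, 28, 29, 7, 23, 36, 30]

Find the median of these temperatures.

28

Step 1: Sort the data in ascending order: [7, 17, 22, 23, 28, 29, 30, 36, 45]
Step 2: The number of values is n = 9.
Step 3: Since n is odd, the median is the middle value at position 5: 28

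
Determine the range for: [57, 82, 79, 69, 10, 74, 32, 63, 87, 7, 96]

89

Step 1: Identify the maximum value: max = 96
Step 2: Identify the minimum value: min = 7
Step 3: Range = max - min = 96 - 7 = 89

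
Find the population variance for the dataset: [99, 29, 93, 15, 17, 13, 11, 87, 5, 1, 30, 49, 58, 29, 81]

1091.8489

Step 1: Compute the mean: (99 + 29 + 93 + 15 + 17 + 13 + 11 + 87 + 5 + 1 + 30 + 49 + 58 + 29 + 81) / 15 = 41.1333
Step 2: Compute squared deviations from the mean:
  (99 - 41.1333)^2 = 3348.5511
  (29 - 41.1333)^2 = 147.2178
  (93 - 41.1333)^2 = 2690.1511
  (15 - 41.1333)^2 = 682.9511
  (17 - 41.1333)^2 = 582.4178
  (13 - 41.1333)^2 = 791.4844
  (11 - 41.1333)^2 = 908.0178
  (87 - 41.1333)^2 = 2103.7511
  (5 - 41.1333)^2 = 1305.6178
  (1 - 41.1333)^2 = 1610.6844
  (30 - 41.1333)^2 = 123.9511
  (49 - 41.1333)^2 = 61.8844
  (58 - 41.1333)^2 = 284.4844
  (29 - 41.1333)^2 = 147.2178
  (81 - 41.1333)^2 = 1589.3511
Step 3: Sum of squared deviations = 16377.7333
Step 4: Population variance = 16377.7333 / 15 = 1091.8489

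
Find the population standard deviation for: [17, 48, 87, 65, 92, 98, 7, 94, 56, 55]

30.3066

Step 1: Compute the mean: 61.9
Step 2: Sum of squared deviations from the mean: 9184.9
Step 3: Population variance = 9184.9 / 10 = 918.49
Step 4: Standard deviation = sqrt(918.49) = 30.3066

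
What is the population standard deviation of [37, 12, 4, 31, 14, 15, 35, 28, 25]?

10.8321

Step 1: Compute the mean: 22.3333
Step 2: Sum of squared deviations from the mean: 1056
Step 3: Population variance = 1056 / 9 = 117.3333
Step 4: Standard deviation = sqrt(117.3333) = 10.8321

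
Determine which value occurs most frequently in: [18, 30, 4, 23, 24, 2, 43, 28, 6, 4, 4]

4

Step 1: Count the frequency of each value:
  2: appears 1 time(s)
  4: appears 3 time(s)
  6: appears 1 time(s)
  18: appears 1 time(s)
  23: appears 1 time(s)
  24: appears 1 time(s)
  28: appears 1 time(s)
  30: appears 1 time(s)
  43: appears 1 time(s)
Step 2: The value 4 appears most frequently (3 times).
Step 3: Mode = 4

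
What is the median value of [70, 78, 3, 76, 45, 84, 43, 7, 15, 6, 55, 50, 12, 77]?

47.5

Step 1: Sort the data in ascending order: [3, 6, 7, 12, 15, 43, 45, 50, 55, 70, 76, 77, 78, 84]
Step 2: The number of values is n = 14.
Step 3: Since n is even, the median is the average of positions 7 and 8:
  Median = (45 + 50) / 2 = 47.5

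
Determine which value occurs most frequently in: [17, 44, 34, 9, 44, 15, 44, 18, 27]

44

Step 1: Count the frequency of each value:
  9: appears 1 time(s)
  15: appears 1 time(s)
  17: appears 1 time(s)
  18: appears 1 time(s)
  27: appears 1 time(s)
  34: appears 1 time(s)
  44: appears 3 time(s)
Step 2: The value 44 appears most frequently (3 times).
Step 3: Mode = 44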